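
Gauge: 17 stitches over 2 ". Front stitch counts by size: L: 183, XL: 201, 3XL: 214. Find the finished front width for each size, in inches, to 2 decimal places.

L 21.53 inches; XL 23.65 inches; 3XL 25.18 inches.

17/2 = 8.5 sts per in.
L: 183 / 8.5 = 21.529 → 21.53 in.
XL: 201 / 8.5 = 23.647 → 23.65 in.
3XL: 214 / 8.5 = 25.176 → 25.18 in.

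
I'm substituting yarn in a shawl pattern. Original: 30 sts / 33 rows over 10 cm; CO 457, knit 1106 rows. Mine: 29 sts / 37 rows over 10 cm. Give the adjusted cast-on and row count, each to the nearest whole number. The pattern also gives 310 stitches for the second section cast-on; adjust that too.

Cast on 442 stitches; work 1240 rows; second section cast-on 300 stitches.

Stitches: 457 × 29/30 = 441.77 → 442.
Rows: 1106 × 37/33 = 1240.06 → 1240.
second section cast-on: 310 × 29/30 = 299.67 → 300.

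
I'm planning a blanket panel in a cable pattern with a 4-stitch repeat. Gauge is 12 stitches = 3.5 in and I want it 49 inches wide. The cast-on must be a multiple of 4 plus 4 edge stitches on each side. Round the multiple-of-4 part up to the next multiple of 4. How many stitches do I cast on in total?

12 / 3.5 = 3.429 sts per inch.
49 × 3.429 = 168.00 sts.
Less 8 edge sts → 160.00 for the repeat.
Next multiple of 4: 160.
Add back 8 edge sts → 168.

CO 168 sts.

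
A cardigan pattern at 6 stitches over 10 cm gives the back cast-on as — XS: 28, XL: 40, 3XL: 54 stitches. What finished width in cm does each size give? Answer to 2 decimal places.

XS 46.67 cm; XL 66.67 cm; 3XL 90.00 cm.

6/10 = 0.6 sts per cm.
XS: 28 / 0.6 = 46.667 → 46.67 cm.
XL: 40 / 0.6 = 66.667 → 66.67 cm.
3XL: 54 / 0.6 = 90.000 → 90.00 cm.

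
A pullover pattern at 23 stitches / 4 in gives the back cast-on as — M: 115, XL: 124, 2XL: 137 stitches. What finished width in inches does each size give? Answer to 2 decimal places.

23/4 = 5.75 sts per in.
M: 115 / 5.75 = 20.000 → 20.00 in.
XL: 124 / 5.75 = 21.565 → 21.57 in.
2XL: 137 / 5.75 = 23.826 → 23.83 in.

M 20.00 inches; XL 21.57 inches; 2XL 23.83 inches.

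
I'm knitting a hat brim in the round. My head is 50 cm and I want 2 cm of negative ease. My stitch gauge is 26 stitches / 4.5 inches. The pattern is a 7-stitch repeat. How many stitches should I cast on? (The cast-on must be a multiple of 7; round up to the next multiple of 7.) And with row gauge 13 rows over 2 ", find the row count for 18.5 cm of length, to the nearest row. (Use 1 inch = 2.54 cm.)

Cast on 112 stitches; work 47 rows.

Finished = 50 − 2 = 48 cm.
48 cm × 1/2.54 = 18.90 inches.
26/4.5 = 5.778 sts per in; 18.90 × 5.778 = 109.19 sts.
Next multiple of 7 → 112.
18.5 cm = 7.28 inches; × 6.5 = 47.34 → 47 rows.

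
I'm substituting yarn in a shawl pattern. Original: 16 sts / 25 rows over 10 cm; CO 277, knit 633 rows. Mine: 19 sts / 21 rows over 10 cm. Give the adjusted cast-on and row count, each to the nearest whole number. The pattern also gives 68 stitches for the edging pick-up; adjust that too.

Cast on 329 stitches; work 532 rows; edging pick-up 81 stitches.

Stitches: 277 × 19/16 = 328.94 → 329.
Rows: 633 × 21/25 = 531.72 → 532.
edging pick-up: 68 × 19/16 = 80.75 → 81.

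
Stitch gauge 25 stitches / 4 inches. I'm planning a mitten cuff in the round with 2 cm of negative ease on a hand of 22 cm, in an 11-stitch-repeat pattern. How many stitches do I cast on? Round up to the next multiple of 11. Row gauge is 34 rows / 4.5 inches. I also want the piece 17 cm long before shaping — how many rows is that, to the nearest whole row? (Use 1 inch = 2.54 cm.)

Cast on 55 stitches; work 51 rows.

Finished = 22 − 2 = 20 cm.
20 cm × 1/2.54 = 7.87 inches.
25/4 = 6.25 sts per in; 7.87 × 6.25 = 49.21 sts.
Next multiple of 11 → 55.
17 cm = 6.69 inches; × 7.556 = 50.57 → 51 rows.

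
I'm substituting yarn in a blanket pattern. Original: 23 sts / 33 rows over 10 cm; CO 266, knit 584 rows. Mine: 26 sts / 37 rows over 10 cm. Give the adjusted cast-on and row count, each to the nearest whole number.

Stitches: 266 × 26/23 = 300.70 → 301.
Rows: 584 × 37/33 = 654.79 → 655.

Cast on 301 stitches; work 655 rows.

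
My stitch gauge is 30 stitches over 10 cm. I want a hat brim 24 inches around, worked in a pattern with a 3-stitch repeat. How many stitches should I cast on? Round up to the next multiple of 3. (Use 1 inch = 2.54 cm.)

24 in = 24 × 2.54 = 60.96 cm.
30 / 10 = 3 sts/cm.
60.96 × 3 = 182.88 sts.
→ 183.

183 stitches.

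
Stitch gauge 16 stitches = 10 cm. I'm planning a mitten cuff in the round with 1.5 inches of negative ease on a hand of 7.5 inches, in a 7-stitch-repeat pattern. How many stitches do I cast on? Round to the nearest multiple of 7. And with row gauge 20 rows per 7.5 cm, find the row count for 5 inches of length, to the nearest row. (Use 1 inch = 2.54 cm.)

Finished = 7.5 − 1.5 = 6 inches.
6 inches × 2.54 = 15.24 cm.
16/10 = 1.6 sts per cm; 15.24 × 1.6 = 24.38 sts.
Nearest multiple of 7 → 21.
5 inches = 12.70 cm; × 2.667 = 33.87 → 34 rows.

Cast on 21 stitches; work 34 rows.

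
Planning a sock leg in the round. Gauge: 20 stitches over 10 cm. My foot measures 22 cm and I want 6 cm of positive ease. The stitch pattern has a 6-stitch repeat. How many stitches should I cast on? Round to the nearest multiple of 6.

Cast on 54 stitches.

Finished = 22 + 6 = 28 cm.
20 / 10 = 2 sts/cm.
28 × 2 = 56.00 sts.
Nearest multiple of 6: 54.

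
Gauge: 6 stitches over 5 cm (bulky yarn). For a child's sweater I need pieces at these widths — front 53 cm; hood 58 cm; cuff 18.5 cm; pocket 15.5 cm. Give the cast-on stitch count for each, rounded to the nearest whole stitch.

front 64; hood 70; cuff 22; pocket 19.

Rate = 6/5 = 1.2 sts per cm.
front: 53 × 1.2 = 63.60 → 64.
hood: 58 × 1.2 = 69.60 → 70.
cuff: 18.5 × 1.2 = 22.20 → 22.
pocket: 15.5 × 1.2 = 18.60 → 19.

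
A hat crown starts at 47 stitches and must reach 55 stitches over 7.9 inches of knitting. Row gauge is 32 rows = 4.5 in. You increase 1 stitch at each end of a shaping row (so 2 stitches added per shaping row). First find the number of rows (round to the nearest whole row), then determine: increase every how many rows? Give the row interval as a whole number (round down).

Increase every 14th row.

Rows = 7.9 × 7.111 = 56.2 → 56 rows.
Stitches to add: 8 → 4 shaping rows (at 2 st each).
56 / 4 = 14.00 → every 14 rows.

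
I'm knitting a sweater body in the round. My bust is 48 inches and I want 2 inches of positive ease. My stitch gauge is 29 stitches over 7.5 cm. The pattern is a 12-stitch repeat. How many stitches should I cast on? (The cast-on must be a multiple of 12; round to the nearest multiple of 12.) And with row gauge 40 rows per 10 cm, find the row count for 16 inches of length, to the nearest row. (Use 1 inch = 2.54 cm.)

Finished = 48 + 2 = 50 inches.
50 inches × 2.54 = 127.00 cm.
29/7.5 = 3.867 sts per cm; 127.00 × 3.867 = 491.07 sts.
Nearest multiple of 12 → 492.
16 inches = 40.64 cm; × 4 = 162.56 → 163 rows.

Cast on 492 stitches; work 163 rows.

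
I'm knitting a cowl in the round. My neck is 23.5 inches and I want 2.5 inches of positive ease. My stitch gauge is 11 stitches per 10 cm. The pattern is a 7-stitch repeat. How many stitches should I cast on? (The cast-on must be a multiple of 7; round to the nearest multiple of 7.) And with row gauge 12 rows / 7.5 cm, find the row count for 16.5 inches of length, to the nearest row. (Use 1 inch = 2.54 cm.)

Finished = 23.5 + 2.5 = 26 inches.
26 inches × 2.54 = 66.04 cm.
11/10 = 1.1 sts per cm; 66.04 × 1.1 = 72.64 sts.
Nearest multiple of 7 → 70.
16.5 inches = 41.91 cm; × 1.6 = 67.06 → 67 rows.

Cast on 70 stitches; work 67 rows.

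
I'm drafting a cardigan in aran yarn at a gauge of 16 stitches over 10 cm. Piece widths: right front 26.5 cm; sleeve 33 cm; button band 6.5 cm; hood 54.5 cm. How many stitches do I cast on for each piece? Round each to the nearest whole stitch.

right front 42; sleeve 53; button band 10; hood 87.

Rate = 16/10 = 1.6 sts per cm.
right front: 26.5 × 1.6 = 42.40 → 42.
sleeve: 33 × 1.6 = 52.80 → 53.
button band: 6.5 × 1.6 = 10.40 → 10.
hood: 54.5 × 1.6 = 87.20 → 87.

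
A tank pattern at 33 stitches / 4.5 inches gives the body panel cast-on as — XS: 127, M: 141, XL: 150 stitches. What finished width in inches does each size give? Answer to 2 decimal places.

33/4.5 = 7.333 sts per in.
XS: 127 / 7.333 = 17.318 → 17.32 in.
M: 141 / 7.333 = 19.227 → 19.23 in.
XL: 150 / 7.333 = 20.455 → 20.45 in.

XS 17.32 inches; M 19.23 inches; XL 20.45 inches.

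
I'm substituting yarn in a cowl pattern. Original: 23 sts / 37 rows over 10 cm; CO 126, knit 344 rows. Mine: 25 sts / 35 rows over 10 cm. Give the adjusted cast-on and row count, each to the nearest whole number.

Stitches: 126 × 25/23 = 136.96 → 137.
Rows: 344 × 35/37 = 325.41 → 325.

Cast on 137 stitches; work 325 rows.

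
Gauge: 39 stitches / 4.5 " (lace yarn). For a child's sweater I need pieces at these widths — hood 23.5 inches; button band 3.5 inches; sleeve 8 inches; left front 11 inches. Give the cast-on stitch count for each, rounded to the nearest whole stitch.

hood 204; button band 30; sleeve 69; left front 95.

Rate = 39/4.5 = 8.667 sts per in.
hood: 23.5 × 8.667 = 203.67 → 204.
button band: 3.5 × 8.667 = 30.33 → 30.
sleeve: 8 × 8.667 = 69.33 → 69.
left front: 11 × 8.667 = 95.33 → 95.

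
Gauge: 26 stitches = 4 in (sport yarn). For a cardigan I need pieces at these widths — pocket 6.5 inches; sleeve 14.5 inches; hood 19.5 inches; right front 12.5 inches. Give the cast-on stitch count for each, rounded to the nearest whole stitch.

Rate = 26/4 = 6.5 sts per in.
pocket: 6.5 × 6.5 = 42.25 → 42.
sleeve: 14.5 × 6.5 = 94.25 → 94.
hood: 19.5 × 6.5 = 126.75 → 127.
right front: 12.5 × 6.5 = 81.25 → 81.

pocket 42; sleeve 94; hood 127; right front 81.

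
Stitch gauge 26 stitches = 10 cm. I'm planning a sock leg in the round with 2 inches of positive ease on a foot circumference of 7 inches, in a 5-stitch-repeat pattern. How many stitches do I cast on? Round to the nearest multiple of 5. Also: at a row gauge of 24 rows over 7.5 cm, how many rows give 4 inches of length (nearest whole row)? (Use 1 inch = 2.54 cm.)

Cast on 60 stitches; work 33 rows.

Finished = 7 + 2 = 9 inches.
9 inches × 2.54 = 22.86 cm.
26/10 = 2.6 sts per cm; 22.86 × 2.6 = 59.44 sts.
Nearest multiple of 5 → 60.
4 inches = 10.16 cm; × 3.2 = 32.51 → 33 rows.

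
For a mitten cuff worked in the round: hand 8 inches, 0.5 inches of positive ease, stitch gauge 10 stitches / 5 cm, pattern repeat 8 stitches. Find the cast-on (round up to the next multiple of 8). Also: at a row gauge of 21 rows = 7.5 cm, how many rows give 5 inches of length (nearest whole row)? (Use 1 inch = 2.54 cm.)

Finished = 8 + 0.5 = 8.5 inches.
8.5 inches × 2.54 = 21.59 cm.
10/5 = 2 sts per cm; 21.59 × 2 = 43.18 sts.
Next multiple of 8 → 48.
5 inches = 12.70 cm; × 2.8 = 35.56 → 36 rows.

Cast on 48 stitches; work 36 rows.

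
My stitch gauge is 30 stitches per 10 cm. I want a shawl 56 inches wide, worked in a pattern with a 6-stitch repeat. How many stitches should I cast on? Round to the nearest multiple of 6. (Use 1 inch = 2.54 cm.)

56 in = 56 × 2.54 = 142.24 cm.
30 / 10 = 3 sts/cm.
142.24 × 3 = 426.72 sts.
→ 426.

CO 426 sts.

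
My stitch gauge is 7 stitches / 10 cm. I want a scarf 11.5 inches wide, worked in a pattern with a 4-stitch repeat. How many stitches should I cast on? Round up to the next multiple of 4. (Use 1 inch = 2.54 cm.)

Cast on 24 stitches.

11.5 in = 11.5 × 2.54 = 29.21 cm.
7 / 10 = 0.7 sts/cm.
29.21 × 0.7 = 20.45 sts.
→ 24.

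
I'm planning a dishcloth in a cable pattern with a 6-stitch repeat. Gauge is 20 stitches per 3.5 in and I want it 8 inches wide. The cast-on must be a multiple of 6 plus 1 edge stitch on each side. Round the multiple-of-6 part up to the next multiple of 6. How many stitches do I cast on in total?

20 / 3.5 = 5.714 sts per inch.
8 × 5.714 = 45.71 sts.
Less 2 edge sts → 43.71 for the repeat.
Next multiple of 6: 48.
Add back 2 edge sts → 50.

Cast on 50 stitches.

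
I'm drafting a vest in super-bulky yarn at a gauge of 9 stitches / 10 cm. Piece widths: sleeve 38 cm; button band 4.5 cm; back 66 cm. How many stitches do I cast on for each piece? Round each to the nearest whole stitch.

sleeve 34; button band 4; back 59.

Rate = 9/10 = 0.9 sts per cm.
sleeve: 38 × 0.9 = 34.20 → 34.
button band: 4.5 × 0.9 = 4.05 → 4.
back: 66 × 0.9 = 59.40 → 59.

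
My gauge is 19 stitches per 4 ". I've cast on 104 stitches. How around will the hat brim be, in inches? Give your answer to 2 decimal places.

19 stitches / 4 inch = 4.75 stitches per inch.
104 / 4.75 = 21.895 inches.

21.89 inches.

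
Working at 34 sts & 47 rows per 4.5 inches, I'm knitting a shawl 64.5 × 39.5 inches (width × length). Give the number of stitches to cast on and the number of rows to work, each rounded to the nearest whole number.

Cast on 487 stitches and work 413 rows.

Stitch gauge = 34/4.5 = 7.556 sts/in; 64.5 × 7.556 = 487.33 → 487 sts.
Row gauge = 47/4.5 = 10.444 rows/in; 39.5 × 10.444 = 412.56 → 413 rows.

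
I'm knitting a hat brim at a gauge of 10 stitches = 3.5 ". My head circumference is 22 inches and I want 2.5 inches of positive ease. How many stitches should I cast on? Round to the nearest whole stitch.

Finished = 22 + 2.5 = 24.5 in.
10 / 3.5 = 2.857 sts per inch.
24.50 × 2.857 = 70.00 sts.

70 stitches.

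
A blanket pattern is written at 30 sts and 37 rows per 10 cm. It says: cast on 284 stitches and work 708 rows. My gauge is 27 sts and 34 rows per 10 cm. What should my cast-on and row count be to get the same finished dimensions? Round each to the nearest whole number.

Cast on 256 stitches; work 651 rows.

Stitches: 284 × 27/30 = 255.60 → 256.
Rows: 708 × 34/37 = 650.59 → 651.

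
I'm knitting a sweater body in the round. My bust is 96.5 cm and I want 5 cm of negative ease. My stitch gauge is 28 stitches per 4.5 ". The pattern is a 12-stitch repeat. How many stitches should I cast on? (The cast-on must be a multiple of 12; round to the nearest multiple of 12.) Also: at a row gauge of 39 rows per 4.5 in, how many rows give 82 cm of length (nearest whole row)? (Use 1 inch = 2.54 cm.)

Finished = 96.5 − 5 = 91.5 cm.
91.5 cm × 1/2.54 = 36.02 inches.
28/4.5 = 6.222 sts per in; 36.02 × 6.222 = 224.15 sts.
Nearest multiple of 12 → 228.
82 cm = 32.28 inches; × 8.667 = 279.79 → 280 rows.

Cast on 228 stitches; work 280 rows.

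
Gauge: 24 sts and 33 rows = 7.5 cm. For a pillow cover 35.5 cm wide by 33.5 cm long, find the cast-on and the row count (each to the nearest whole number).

Cast on 114 stitches and work 147 rows.

Stitch gauge = 24/7.5 = 3.2 sts/cm; 35.5 × 3.2 = 113.60 → 114 sts.
Row gauge = 33/7.5 = 4.4 rows/cm; 33.5 × 4.4 = 147.40 → 147 rows.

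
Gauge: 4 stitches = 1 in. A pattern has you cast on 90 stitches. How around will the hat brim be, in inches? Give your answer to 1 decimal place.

22.5 inches.

4 stitches / 1 inch = 4 stitches per inch.
90 / 4 = 22.50 inches.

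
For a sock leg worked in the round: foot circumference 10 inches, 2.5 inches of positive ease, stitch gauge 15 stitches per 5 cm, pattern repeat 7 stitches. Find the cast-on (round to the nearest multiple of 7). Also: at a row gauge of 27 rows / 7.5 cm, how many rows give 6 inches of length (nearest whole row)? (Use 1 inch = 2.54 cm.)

Cast on 98 stitches; work 55 rows.

Finished = 10 + 2.5 = 12.5 inches.
12.5 inches × 2.54 = 31.75 cm.
15/5 = 3 sts per cm; 31.75 × 3 = 95.25 sts.
Nearest multiple of 7 → 98.
6 inches = 15.24 cm; × 3.6 = 54.86 → 55 rows.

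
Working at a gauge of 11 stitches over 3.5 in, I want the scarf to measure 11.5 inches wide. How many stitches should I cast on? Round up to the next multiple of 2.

CO 38 sts.

11 stitches / 3.5 in = 3.143 stitches per inch.
11.5 × 3.143 = 36.14 stitches.
Round up multiple of 2 → 38.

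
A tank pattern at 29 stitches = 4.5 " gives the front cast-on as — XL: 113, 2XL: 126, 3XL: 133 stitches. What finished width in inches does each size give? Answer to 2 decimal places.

29/4.5 = 6.444 sts per in.
XL: 113 / 6.444 = 17.534 → 17.53 in.
2XL: 126 / 6.444 = 19.552 → 19.55 in.
3XL: 133 / 6.444 = 20.638 → 20.64 in.

XL 17.53 inches; 2XL 19.55 inches; 3XL 20.64 inches.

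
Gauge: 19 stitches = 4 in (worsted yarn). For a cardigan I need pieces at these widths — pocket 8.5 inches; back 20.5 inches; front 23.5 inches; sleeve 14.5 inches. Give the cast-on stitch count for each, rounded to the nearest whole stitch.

pocket 40; back 97; front 112; sleeve 69.

Rate = 19/4 = 4.75 sts per in.
pocket: 8.5 × 4.75 = 40.38 → 40.
back: 20.5 × 4.75 = 97.38 → 97.
front: 23.5 × 4.75 = 111.62 → 112.
sleeve: 14.5 × 4.75 = 68.88 → 69.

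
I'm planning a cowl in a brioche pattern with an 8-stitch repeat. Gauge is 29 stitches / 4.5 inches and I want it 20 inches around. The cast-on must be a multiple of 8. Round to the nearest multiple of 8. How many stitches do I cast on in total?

128 stitches.

29 / 4.5 = 6.444 sts per inch.
20 × 6.444 = 128.89 sts.
Nearest multiple of 8: 128.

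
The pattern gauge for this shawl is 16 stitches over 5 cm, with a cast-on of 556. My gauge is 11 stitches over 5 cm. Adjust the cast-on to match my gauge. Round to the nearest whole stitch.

CO 382 sts.

Scale factor = 11 / 16 = 0.688.
556 × 11 / 16 = 382.25 sts.
→ 382 sts.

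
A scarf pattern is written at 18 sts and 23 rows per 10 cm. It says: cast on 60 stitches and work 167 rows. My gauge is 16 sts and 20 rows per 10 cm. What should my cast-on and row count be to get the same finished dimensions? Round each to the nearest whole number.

Cast on 53 stitches; work 145 rows.

Stitches: 60 × 16/18 = 53.33 → 53.
Rows: 167 × 20/23 = 145.22 → 145.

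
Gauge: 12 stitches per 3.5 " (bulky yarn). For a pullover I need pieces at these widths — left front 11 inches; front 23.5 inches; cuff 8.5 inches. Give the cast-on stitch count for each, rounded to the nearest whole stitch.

left front 38; front 81; cuff 29.

Rate = 12/3.5 = 3.429 sts per in.
left front: 11 × 3.429 = 37.71 → 38.
front: 23.5 × 3.429 = 80.57 → 81.
cuff: 8.5 × 3.429 = 29.14 → 29.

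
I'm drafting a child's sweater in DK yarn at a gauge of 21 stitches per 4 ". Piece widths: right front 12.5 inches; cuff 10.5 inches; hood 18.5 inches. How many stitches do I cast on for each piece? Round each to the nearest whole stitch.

right front 66; cuff 55; hood 97.

Rate = 21/4 = 5.25 sts per in.
right front: 12.5 × 5.25 = 65.62 → 66.
cuff: 10.5 × 5.25 = 55.12 → 55.
hood: 18.5 × 5.25 = 97.12 → 97.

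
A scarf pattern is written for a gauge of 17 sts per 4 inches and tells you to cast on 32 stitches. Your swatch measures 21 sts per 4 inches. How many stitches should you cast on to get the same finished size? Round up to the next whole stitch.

Scale factor = 21 / 17 = 1.235.
32 × 21 / 17 = 39.53 sts.
→ 40 sts.

CO 40 sts.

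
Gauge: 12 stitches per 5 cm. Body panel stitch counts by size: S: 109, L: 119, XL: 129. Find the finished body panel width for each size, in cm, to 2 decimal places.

S 45.42 cm; L 49.58 cm; XL 53.75 cm.

12/5 = 2.4 sts per cm.
S: 109 / 2.4 = 45.417 → 45.42 cm.
L: 119 / 2.4 = 49.583 → 49.58 cm.
XL: 129 / 2.4 = 53.750 → 53.75 cm.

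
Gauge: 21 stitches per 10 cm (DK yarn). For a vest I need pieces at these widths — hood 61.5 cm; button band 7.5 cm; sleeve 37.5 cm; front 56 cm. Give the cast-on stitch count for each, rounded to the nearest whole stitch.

Rate = 21/10 = 2.1 sts per cm.
hood: 61.5 × 2.1 = 129.15 → 129.
button band: 7.5 × 2.1 = 15.75 → 16.
sleeve: 37.5 × 2.1 = 78.75 → 79.
front: 56 × 2.1 = 117.60 → 118.

hood 129; button band 16; sleeve 79; front 118.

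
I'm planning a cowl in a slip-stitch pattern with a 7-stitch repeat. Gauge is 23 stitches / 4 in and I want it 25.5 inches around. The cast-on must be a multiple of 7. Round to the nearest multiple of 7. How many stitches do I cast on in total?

CO 147 sts.

23 / 4 = 5.75 sts per inch.
25.5 × 5.75 = 146.62 sts.
Nearest multiple of 7: 147.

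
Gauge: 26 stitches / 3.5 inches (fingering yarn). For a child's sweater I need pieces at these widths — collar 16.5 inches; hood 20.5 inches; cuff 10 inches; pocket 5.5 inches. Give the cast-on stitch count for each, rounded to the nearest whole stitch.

Rate = 26/3.5 = 7.429 sts per in.
collar: 16.5 × 7.429 = 122.57 → 123.
hood: 20.5 × 7.429 = 152.29 → 152.
cuff: 10 × 7.429 = 74.29 → 74.
pocket: 5.5 × 7.429 = 40.86 → 41.

collar 123; hood 152; cuff 74; pocket 41.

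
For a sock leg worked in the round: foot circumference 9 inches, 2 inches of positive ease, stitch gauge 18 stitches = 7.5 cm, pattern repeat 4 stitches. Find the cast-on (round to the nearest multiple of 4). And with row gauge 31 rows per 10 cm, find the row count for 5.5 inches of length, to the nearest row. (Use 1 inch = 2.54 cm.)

Cast on 68 stitches; work 43 rows.

Finished = 9 + 2 = 11 inches.
11 inches × 2.54 = 27.94 cm.
18/7.5 = 2.4 sts per cm; 27.94 × 2.4 = 67.06 sts.
Nearest multiple of 4 → 68.
5.5 inches = 13.97 cm; × 3.1 = 43.31 → 43 rows.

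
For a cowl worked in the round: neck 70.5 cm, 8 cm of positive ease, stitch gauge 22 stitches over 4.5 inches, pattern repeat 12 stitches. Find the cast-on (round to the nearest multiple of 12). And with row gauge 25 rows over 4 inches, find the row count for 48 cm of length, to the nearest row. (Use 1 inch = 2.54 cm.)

Cast on 156 stitches; work 118 rows.

Finished = 70.5 + 8 = 78.5 cm.
78.5 cm × 1/2.54 = 30.91 inches.
22/4.5 = 4.889 sts per in; 30.91 × 4.889 = 151.09 sts.
Nearest multiple of 12 → 156.
48 cm = 18.90 inches; × 6.25 = 118.11 → 118 rows.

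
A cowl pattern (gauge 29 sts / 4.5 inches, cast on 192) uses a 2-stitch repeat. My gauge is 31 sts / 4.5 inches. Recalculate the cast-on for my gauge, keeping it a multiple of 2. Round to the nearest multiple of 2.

192 × 31 / 29 = 205.24.
Nearest multiple of 2: 206.

206 stitches.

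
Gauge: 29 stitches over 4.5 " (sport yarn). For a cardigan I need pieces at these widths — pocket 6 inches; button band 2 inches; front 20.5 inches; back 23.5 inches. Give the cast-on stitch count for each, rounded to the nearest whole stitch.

Rate = 29/4.5 = 6.444 sts per in.
pocket: 6 × 6.444 = 38.67 → 39.
button band: 2 × 6.444 = 12.89 → 13.
front: 20.5 × 6.444 = 132.11 → 132.
back: 23.5 × 6.444 = 151.44 → 151.

pocket 39; button band 13; front 132; back 151.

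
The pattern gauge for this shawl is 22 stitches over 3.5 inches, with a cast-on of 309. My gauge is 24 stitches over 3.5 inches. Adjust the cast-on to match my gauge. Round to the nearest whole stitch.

337 stitches.

Scale factor = 24 / 22 = 1.091.
309 × 24 / 22 = 337.09 sts.
→ 337 sts.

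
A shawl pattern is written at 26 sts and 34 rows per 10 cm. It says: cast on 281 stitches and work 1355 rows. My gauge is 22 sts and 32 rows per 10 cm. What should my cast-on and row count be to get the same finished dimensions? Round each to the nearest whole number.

Stitches: 281 × 22/26 = 237.77 → 238.
Rows: 1355 × 32/34 = 1275.29 → 1275.

Cast on 238 stitches; work 1275 rows.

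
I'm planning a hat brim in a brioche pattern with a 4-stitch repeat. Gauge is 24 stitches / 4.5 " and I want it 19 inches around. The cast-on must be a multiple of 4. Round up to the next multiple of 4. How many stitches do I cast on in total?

24 / 4.5 = 5.333 sts per inch.
19 × 5.333 = 101.33 sts.
Next multiple of 4: 104.

104 stitches.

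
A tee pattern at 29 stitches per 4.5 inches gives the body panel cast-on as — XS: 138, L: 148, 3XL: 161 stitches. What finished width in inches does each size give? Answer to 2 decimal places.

29/4.5 = 6.444 sts per in.
XS: 138 / 6.444 = 21.414 → 21.41 in.
L: 148 / 6.444 = 22.966 → 22.97 in.
3XL: 161 / 6.444 = 24.983 → 24.98 in.

XS 21.41 inches; L 22.97 inches; 3XL 24.98 inches.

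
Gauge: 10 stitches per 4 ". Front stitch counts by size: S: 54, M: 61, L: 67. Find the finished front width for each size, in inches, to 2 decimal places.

10/4 = 2.5 sts per in.
S: 54 / 2.5 = 21.600 → 21.60 in.
M: 61 / 2.5 = 24.400 → 24.40 in.
L: 67 / 2.5 = 26.800 → 26.80 in.

S 21.60 inches; M 24.40 inches; L 26.80 inches.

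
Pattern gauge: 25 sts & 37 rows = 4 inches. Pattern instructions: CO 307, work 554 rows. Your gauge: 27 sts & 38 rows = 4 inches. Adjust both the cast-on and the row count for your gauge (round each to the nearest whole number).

Cast on 332 stitches; work 569 rows.

Stitches: 307 × 27/25 = 331.56 → 332.
Rows: 554 × 38/37 = 568.97 → 569.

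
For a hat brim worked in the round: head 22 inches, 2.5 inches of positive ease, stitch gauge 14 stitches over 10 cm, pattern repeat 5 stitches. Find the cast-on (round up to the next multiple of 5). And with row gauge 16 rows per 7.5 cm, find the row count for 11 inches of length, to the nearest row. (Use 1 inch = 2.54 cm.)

Cast on 90 stitches; work 60 rows.

Finished = 22 + 2.5 = 24.5 inches.
24.5 inches × 2.54 = 62.23 cm.
14/10 = 1.4 sts per cm; 62.23 × 1.4 = 87.12 sts.
Next multiple of 5 → 90.
11 inches = 27.94 cm; × 2.133 = 59.61 → 60 rows.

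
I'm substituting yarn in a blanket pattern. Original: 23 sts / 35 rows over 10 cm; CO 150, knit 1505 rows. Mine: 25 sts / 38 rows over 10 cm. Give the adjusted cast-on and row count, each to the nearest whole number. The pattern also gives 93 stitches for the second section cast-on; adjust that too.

Cast on 163 stitches; work 1634 rows; second section cast-on 101 stitches.

Stitches: 150 × 25/23 = 163.04 → 163.
Rows: 1505 × 38/35 = 1634.00 → 1634.
second section cast-on: 93 × 25/23 = 101.09 → 101.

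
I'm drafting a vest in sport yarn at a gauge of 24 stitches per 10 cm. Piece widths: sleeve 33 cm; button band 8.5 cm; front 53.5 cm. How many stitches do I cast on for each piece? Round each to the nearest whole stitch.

Rate = 24/10 = 2.4 sts per cm.
sleeve: 33 × 2.4 = 79.20 → 79.
button band: 8.5 × 2.4 = 20.40 → 20.
front: 53.5 × 2.4 = 128.40 → 128.

sleeve 79; button band 20; front 128.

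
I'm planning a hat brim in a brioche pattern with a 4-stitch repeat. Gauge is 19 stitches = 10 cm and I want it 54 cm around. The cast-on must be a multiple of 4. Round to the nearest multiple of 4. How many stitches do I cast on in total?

104 stitches.

19 / 10 = 1.9 sts per cm.
54 × 1.9 = 102.60 sts.
Nearest multiple of 4: 104.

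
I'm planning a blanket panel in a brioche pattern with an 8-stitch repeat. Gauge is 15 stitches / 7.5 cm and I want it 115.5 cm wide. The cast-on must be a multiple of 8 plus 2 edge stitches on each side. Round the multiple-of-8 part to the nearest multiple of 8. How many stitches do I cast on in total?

15 / 7.5 = 2 sts per cm.
115.5 × 2 = 231.00 sts.
Less 4 edge sts → 227.00 for the repeat.
Nearest multiple of 8: 224.
Add back 4 edge sts → 228.

CO 228 sts.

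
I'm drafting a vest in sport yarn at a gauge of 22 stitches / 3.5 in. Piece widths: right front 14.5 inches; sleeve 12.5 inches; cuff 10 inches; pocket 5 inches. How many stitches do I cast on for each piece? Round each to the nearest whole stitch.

right front 91; sleeve 79; cuff 63; pocket 31.

Rate = 22/3.5 = 6.286 sts per in.
right front: 14.5 × 6.286 = 91.14 → 91.
sleeve: 12.5 × 6.286 = 78.57 → 79.
cuff: 10 × 6.286 = 62.86 → 63.
pocket: 5 × 6.286 = 31.43 → 31.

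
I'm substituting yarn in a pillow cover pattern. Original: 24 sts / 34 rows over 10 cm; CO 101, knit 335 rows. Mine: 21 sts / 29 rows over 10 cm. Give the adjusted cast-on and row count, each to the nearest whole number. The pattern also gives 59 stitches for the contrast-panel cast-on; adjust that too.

Stitches: 101 × 21/24 = 88.38 → 88.
Rows: 335 × 29/34 = 285.74 → 286.
contrast-panel cast-on: 59 × 21/24 = 51.62 → 52.

Cast on 88 stitches; work 286 rows; contrast-panel cast-on 52 stitches.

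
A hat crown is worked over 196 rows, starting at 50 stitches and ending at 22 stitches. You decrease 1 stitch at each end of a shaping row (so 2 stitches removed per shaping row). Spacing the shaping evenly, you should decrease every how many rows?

Stitches to remove: |22 − 50| = 28.
Shaping rows needed: 28 / 2 = 14.
196 rows / 14 = every 14 rows.

Decrease every 14th row.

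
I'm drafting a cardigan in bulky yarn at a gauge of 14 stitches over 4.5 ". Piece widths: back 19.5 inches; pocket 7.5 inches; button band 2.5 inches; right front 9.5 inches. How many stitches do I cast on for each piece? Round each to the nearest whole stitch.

Rate = 14/4.5 = 3.111 sts per in.
back: 19.5 × 3.111 = 60.67 → 61.
pocket: 7.5 × 3.111 = 23.33 → 23.
button band: 2.5 × 3.111 = 7.78 → 8.
right front: 9.5 × 3.111 = 29.56 → 30.

back 61; pocket 23; button band 8; right front 30.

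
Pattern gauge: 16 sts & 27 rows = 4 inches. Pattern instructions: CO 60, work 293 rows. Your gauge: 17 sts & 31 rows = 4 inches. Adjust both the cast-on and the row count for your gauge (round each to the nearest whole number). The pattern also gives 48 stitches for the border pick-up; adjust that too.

Stitches: 60 × 17/16 = 63.75 → 64.
Rows: 293 × 31/27 = 336.41 → 336.
border pick-up: 48 × 17/16 = 51.00 → 51.

Cast on 64 stitches; work 336 rows; border pick-up 51 stitches.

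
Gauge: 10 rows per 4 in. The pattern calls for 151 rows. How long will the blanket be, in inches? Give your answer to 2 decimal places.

10 rows / 4 inch = 2.5 rows per inch.
151 / 2.5 = 60.400 inches.

60.40 inches.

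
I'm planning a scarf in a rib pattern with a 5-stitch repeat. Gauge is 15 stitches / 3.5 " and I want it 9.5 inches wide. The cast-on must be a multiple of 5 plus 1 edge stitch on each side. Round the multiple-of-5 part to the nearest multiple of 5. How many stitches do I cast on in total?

42 stitches.

15 / 3.5 = 4.286 sts per inch.
9.5 × 4.286 = 40.71 sts.
Less 2 edge sts → 38.71 for the repeat.
Nearest multiple of 5: 40.
Add back 2 edge sts → 42.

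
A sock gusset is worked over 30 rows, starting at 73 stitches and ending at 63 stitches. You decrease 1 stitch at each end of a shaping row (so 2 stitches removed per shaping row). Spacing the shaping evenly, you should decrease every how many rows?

Decrease every 6th row.

Stitches to remove: |63 − 73| = 10.
Shaping rows needed: 10 / 2 = 5.
30 rows / 5 = every 6 rows.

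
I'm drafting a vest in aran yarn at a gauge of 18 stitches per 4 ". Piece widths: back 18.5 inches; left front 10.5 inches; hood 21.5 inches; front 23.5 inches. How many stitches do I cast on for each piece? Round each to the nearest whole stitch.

Rate = 18/4 = 4.5 sts per in.
back: 18.5 × 4.5 = 83.25 → 83.
left front: 10.5 × 4.5 = 47.25 → 47.
hood: 21.5 × 4.5 = 96.75 → 97.
front: 23.5 × 4.5 = 105.75 → 106.

back 83; left front 47; hood 97; front 106.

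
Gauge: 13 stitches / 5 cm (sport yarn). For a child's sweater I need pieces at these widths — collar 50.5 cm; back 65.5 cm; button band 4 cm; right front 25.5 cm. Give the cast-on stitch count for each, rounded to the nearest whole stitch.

collar 131; back 170; button band 10; right front 66.

Rate = 13/5 = 2.6 sts per cm.
collar: 50.5 × 2.6 = 131.30 → 131.
back: 65.5 × 2.6 = 170.30 → 170.
button band: 4 × 2.6 = 10.40 → 10.
right front: 25.5 × 2.6 = 66.30 → 66.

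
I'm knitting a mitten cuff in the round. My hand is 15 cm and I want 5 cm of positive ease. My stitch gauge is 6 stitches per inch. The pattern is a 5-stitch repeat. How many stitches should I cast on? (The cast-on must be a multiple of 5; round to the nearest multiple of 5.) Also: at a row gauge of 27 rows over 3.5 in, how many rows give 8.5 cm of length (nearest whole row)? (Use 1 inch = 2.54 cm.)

Cast on 45 stitches; work 26 rows.

Finished = 15 + 5 = 20 cm.
20 cm × 1/2.54 = 7.87 inches.
6/1 = 6 sts per in; 7.87 × 6 = 47.24 sts.
Nearest multiple of 5 → 45.
8.5 cm = 3.35 inches; × 7.714 = 25.82 → 26 rows.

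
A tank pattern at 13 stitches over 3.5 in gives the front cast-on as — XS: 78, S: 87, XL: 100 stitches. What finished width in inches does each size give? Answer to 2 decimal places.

XS 21.00 inches; S 23.42 inches; XL 26.92 inches.

13/3.5 = 3.714 sts per in.
XS: 78 / 3.714 = 21.000 → 21.00 in.
S: 87 / 3.714 = 23.423 → 23.42 in.
XL: 100 / 3.714 = 26.923 → 26.92 in.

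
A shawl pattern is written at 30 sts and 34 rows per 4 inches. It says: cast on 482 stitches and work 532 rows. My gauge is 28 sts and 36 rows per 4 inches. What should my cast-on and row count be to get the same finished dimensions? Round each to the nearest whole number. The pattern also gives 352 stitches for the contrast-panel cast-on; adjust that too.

Cast on 450 stitches; work 563 rows; contrast-panel cast-on 329 stitches.

Stitches: 482 × 28/30 = 449.87 → 450.
Rows: 532 × 36/34 = 563.29 → 563.
contrast-panel cast-on: 352 × 28/30 = 328.53 → 329.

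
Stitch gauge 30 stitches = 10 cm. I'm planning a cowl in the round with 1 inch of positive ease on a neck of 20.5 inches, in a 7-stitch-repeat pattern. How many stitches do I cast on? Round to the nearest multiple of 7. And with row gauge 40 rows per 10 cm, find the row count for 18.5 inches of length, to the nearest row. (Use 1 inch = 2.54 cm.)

Finished = 20.5 + 1 = 21.5 inches.
21.5 inches × 2.54 = 54.61 cm.
30/10 = 3 sts per cm; 54.61 × 3 = 163.83 sts.
Nearest multiple of 7 → 161.
18.5 inches = 46.99 cm; × 4 = 187.96 → 188 rows.

Cast on 161 stitches; work 188 rows.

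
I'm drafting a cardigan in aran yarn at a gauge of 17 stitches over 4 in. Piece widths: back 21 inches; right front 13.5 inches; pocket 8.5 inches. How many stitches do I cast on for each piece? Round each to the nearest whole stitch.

Rate = 17/4 = 4.25 sts per in.
back: 21 × 4.25 = 89.25 → 89.
right front: 13.5 × 4.25 = 57.38 → 57.
pocket: 8.5 × 4.25 = 36.12 → 36.

back 89; right front 57; pocket 36.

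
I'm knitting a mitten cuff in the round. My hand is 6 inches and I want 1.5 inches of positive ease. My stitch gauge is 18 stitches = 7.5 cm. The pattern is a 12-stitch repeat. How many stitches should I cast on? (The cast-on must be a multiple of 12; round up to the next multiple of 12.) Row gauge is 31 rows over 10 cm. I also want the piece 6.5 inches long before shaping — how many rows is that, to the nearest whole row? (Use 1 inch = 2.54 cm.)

Cast on 48 stitches; work 51 rows.

Finished = 6 + 1.5 = 7.5 inches.
7.5 inches × 2.54 = 19.05 cm.
18/7.5 = 2.4 sts per cm; 19.05 × 2.4 = 45.72 sts.
Next multiple of 12 → 48.
6.5 inches = 16.51 cm; × 3.1 = 51.18 → 51 rows.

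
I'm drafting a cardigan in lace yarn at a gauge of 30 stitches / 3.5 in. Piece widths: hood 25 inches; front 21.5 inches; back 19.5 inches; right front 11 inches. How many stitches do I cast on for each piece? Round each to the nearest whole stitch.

hood 214; front 184; back 167; right front 94.

Rate = 30/3.5 = 8.571 sts per in.
hood: 25 × 8.571 = 214.29 → 214.
front: 21.5 × 8.571 = 184.29 → 184.
back: 19.5 × 8.571 = 167.14 → 167.
right front: 11 × 8.571 = 94.29 → 94.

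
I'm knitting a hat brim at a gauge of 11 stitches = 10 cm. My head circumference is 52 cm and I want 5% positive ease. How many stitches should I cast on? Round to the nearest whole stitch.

Finished = 52 × 1.05 = 54.60 cm.
11 / 10 = 1.1 sts per cm.
54.60 × 1.1 = 60.06 sts.
→ 60 sts.

Cast on 60 stitches.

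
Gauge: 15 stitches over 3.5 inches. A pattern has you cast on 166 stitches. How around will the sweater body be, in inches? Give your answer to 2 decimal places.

38.73 inches.

15 stitches / 3.5 inch = 4.286 stitches per inch.
166 / 4.286 = 38.733 inches.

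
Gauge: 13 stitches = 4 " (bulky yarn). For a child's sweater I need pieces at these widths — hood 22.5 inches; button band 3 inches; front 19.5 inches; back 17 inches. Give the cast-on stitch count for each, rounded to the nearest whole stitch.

Rate = 13/4 = 3.25 sts per in.
hood: 22.5 × 3.25 = 73.12 → 73.
button band: 3 × 3.25 = 9.75 → 10.
front: 19.5 × 3.25 = 63.38 → 63.
back: 17 × 3.25 = 55.25 → 55.

hood 73; button band 10; front 63; back 55.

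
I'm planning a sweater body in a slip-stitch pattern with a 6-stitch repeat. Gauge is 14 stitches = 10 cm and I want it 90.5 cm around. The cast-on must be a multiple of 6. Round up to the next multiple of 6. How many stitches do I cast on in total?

132 stitches.

14 / 10 = 1.4 sts per cm.
90.5 × 1.4 = 126.70 sts.
Next multiple of 6: 132.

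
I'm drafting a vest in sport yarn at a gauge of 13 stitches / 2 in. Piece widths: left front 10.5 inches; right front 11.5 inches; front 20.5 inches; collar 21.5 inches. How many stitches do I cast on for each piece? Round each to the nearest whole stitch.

Rate = 13/2 = 6.5 sts per in.
left front: 10.5 × 6.5 = 68.25 → 68.
right front: 11.5 × 6.5 = 74.75 → 75.
front: 20.5 × 6.5 = 133.25 → 133.
collar: 21.5 × 6.5 = 139.75 → 140.

left front 68; right front 75; front 133; collar 140.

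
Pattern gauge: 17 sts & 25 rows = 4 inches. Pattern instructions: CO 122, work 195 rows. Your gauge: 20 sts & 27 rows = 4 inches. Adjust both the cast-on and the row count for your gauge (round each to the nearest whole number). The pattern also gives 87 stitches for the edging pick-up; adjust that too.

Cast on 144 stitches; work 211 rows; edging pick-up 102 stitches.

Stitches: 122 × 20/17 = 143.53 → 144.
Rows: 195 × 27/25 = 210.60 → 211.
edging pick-up: 87 × 20/17 = 102.35 → 102.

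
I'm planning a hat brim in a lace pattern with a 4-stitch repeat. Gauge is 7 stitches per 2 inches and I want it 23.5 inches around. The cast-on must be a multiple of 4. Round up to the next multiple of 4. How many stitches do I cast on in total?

CO 84 sts.

7 / 2 = 3.5 sts per inch.
23.5 × 3.5 = 82.25 sts.
Next multiple of 4: 84.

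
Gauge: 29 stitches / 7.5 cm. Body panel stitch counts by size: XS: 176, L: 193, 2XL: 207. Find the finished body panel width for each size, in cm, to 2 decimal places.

29/7.5 = 3.867 sts per cm.
XS: 176 / 3.867 = 45.517 → 45.52 cm.
L: 193 / 3.867 = 49.914 → 49.91 cm.
2XL: 207 / 3.867 = 53.534 → 53.53 cm.

XS 45.52 cm; L 49.91 cm; 2XL 53.53 cm.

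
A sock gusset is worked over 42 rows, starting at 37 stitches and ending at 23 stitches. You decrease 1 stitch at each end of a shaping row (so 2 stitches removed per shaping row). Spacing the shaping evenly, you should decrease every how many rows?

Decrease every 6th row.

Stitches to remove: |23 − 37| = 14.
Shaping rows needed: 14 / 2 = 7.
42 rows / 7 = every 6 rows.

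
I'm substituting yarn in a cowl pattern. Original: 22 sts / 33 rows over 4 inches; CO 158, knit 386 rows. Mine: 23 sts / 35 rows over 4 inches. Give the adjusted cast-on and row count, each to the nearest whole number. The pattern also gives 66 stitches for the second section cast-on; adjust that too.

Stitches: 158 × 23/22 = 165.18 → 165.
Rows: 386 × 35/33 = 409.39 → 409.
second section cast-on: 66 × 23/22 = 69.00 → 69.

Cast on 165 stitches; work 409 rows; second section cast-on 69 stitches.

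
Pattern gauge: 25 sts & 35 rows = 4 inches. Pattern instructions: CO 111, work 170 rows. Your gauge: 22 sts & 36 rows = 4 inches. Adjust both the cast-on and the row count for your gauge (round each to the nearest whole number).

Cast on 98 stitches; work 175 rows.

Stitches: 111 × 22/25 = 97.68 → 98.
Rows: 170 × 36/35 = 174.86 → 175.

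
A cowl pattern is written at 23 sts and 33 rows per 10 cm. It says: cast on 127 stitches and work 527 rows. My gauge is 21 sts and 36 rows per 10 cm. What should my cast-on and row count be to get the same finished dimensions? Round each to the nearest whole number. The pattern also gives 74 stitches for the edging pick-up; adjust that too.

Stitches: 127 × 21/23 = 115.96 → 116.
Rows: 527 × 36/33 = 574.91 → 575.
edging pick-up: 74 × 21/23 = 67.57 → 68.

Cast on 116 stitches; work 575 rows; edging pick-up 68 stitches.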